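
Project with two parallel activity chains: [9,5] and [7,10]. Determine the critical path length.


Path A: 9 + 5 = 14
Path B: 7 + 10 = 17
Critical path = longest = max(14, 17)
= 17 (Path B)


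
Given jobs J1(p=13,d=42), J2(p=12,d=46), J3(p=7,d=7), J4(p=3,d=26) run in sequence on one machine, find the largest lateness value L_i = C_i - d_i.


Lateness per job (L = C - d):
  J1: C=13, d=42, L=-29
  J2: C=25, d=46, L=-21
  J3: C=32, d=7, L=25
  J4: C=35, d=26, L=9
Lmax = max(-29, -21, 25, 9)
= 25


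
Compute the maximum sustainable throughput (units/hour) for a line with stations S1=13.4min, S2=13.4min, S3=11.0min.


Bottleneck = longest station time
Station times: [13.4, 13.4, 11.0]
Max = 13.4 min
Rate = 60 / 13.4
= 4.48 units/hour (bottleneck: 13.4min)


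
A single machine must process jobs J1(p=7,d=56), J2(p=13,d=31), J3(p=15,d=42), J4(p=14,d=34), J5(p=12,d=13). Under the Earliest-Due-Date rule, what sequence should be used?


EDD: sort by earliest due date
  J5: d=13, p=12
  J2: d=31, p=13
  J4: d=34, p=14
  J3: d=42, p=15
  J1: d=56, p=7
Order: J5 → J2 → J4 → J3 → J1


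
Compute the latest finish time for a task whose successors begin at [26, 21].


LF = min of all successor start times
Successors start at: [26, 21]
LF = min(26, 21)
= 21


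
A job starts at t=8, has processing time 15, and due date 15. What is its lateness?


Completion = 8 + 15 = 23
Lateness = C - d = 23 - 15
= 8


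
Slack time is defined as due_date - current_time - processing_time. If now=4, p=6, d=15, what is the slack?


Slack = due - current_time - processing
= 15 - 4 - 6
= 5


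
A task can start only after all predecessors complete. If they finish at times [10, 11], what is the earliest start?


ES = max of all predecessor completion times
Predecessors: [10, 11]
ES = max(10, 11)
= 11


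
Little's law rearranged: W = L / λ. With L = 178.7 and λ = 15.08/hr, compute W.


Little's law: L = λW → W = L / λ
= 178.7 / 15.08
= 11.85 hours


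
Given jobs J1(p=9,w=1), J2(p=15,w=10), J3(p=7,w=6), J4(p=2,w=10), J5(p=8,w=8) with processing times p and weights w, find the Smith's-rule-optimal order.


WSPT (Smith's rule): sort by p/w ascending
  J4: p/w = 2/10 = 0.200
  J5: p/w = 8/8 = 1.000
  J3: p/w = 7/6 = 1.167
  J2: p/w = 15/10 = 1.500
  J1: p/w = 9/1 = 9.000
Order: J4 → J5 → J3 → J2 → J1


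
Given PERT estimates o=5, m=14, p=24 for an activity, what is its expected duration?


te = (o + 4m + p) / 6
= (5 + 4×14 + 24) / 6
= (5 + 56 + 24) / 6
= 85 / 6
= 14.17


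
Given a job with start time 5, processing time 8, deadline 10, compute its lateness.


Completion = 5 + 8 = 13
Lateness = C - d = 13 - 10
= 3


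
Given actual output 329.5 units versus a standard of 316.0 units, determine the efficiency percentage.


Efficiency = (actual / standard) × 100
= (329.5 / 316.0) × 100
= 104.3%


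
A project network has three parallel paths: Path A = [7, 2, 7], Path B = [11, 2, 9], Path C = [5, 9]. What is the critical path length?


Path A: 7 + 2 + 7 = 16
Path B: 11 + 2 + 9 = 22
Path C: 5 + 9 = 14
Critical path = longest = max(16, 22, 14)
= 22 (Path B)


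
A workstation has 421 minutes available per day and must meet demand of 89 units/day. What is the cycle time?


Cycle time = available time / demand
= 421 / 89
= 4.73 min/unit


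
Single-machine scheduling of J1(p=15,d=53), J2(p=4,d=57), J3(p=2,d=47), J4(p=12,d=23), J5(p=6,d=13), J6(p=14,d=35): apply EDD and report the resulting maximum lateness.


EDD order: J5 → J4 → J6 → J3 → J1 → J2
Completion and lateness:
  J5: C=6, d=13, L=6-13=-7
  J4: C=18, d=23, L=18-23=-5
  J6: C=32, d=35, L=32-35=-3
  J3: C=34, d=47, L=34-47=-13
  J1: C=49, d=53, L=49-53=-4
  J2: C=53, d=57, L=53-57=-4
Lmax = max(-7, -5, -3, -13, -4, -4)
= -3


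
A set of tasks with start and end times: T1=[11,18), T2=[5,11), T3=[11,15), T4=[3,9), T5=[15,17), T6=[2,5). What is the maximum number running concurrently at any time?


Check each time point for overlaps:
  t=3: 2 tasks active (T4, T6)
Max concurrent = 2


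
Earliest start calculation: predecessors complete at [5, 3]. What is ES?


ES = max of all predecessor completion times
Predecessors: [5, 3]
ES = max(5, 3)
= 5


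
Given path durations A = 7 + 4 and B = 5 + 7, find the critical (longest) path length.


Path A: 7 + 4 = 11
Path B: 5 + 7 = 12
Critical path = longest = max(11, 12)
= 12 (Path B)


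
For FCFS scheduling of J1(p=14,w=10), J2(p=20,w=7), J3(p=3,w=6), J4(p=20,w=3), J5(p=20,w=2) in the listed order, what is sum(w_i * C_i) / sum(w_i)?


Completion times:
  J1: C=14, w×C=10×14=140
  J2: C=34, w×C=7×34=238
  J3: C=37, w×C=6×37=222
  J4: C=57, w×C=3×57=171
  J5: C=77, w×C=2×77=154
Sum w×C = 925
Sum w = 28
Weighted avg = 925/28
= 33.04


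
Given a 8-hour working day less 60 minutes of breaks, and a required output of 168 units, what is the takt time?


Available = 8×60 - 60 = 420 min
Takt time = 420 / 168
= 2.50 min/unit


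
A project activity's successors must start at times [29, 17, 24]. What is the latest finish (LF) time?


LF = min of all successor start times
Successors start at: [29, 17, 24]
LF = min(29, 17, 24)
= 17


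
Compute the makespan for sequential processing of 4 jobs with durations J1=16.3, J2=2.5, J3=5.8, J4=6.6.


Sequential makespan: sum all processing times
= 16.3 + 2.5 + 5.8 + 6.6
= 31.2 time units


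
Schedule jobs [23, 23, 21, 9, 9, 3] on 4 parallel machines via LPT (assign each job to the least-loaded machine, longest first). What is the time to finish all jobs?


Jobs (LPT sorted): [23, 23, 21, 9, 9, 3]
Machines: 4
  J=23 → Machine 1 (load: 0+23=23)
  J=23 → Machine 2 (load: 0+23=23)
  J=21 → Machine 3 (load: 0+21=21)
  J=9 → Machine 4 (load: 0+9=9)
  J=9 → Machine 4 (load: 9+9=18)
  J=3 → Machine 4 (load: 18+3=21)
Machine loads: [23, 23, 21, 21]
Makespan = max = 23 time units


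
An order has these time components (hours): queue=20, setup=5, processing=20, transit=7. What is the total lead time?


Lead time = queue + setup + processing + transit
= 20 + 5 + 20 + 7
= 52 hours


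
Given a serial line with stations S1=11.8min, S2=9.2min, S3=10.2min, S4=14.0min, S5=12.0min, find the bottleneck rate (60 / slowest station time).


Bottleneck = longest station time
Station times: [11.8, 9.2, 10.2, 14.0, 12.0]
Max = 14.0 min
Rate = 60 / 14.0
= 4.29 units/hour (bottleneck: 14.0min)


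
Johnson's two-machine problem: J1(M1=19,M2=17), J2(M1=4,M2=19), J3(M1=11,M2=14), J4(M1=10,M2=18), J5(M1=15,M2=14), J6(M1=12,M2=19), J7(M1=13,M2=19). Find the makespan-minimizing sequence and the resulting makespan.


Johnson's rule:
Group 1 (M1≤M2, sort by M1): ['J2', 'J4', 'J3', 'J6', 'J7']
Group 2 (M1>M2, sort desc M2): ['J1', 'J5']
Sequence: J2 → J4 → J3 → J6 → J7 → J1 → J5
Makespan calculation:
  J2: M1 done=4, M2 done=23
  J4: M1 done=14, M2 done=41
  J3: M1 done=25, M2 done=55
  J6: M1 done=37, M2 done=74
  J7: M1 done=50, M2 done=93
  J1: M1 done=69, M2 done=110
  J5: M1 done=84, M2 done=124
= Sequence: J2 → J4 → J3 → J6 → J7 → J1 → J5, Makespan: 124


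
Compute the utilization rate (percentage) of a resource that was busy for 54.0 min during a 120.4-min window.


Utilization = busy / total × 100
= 54.0 / 120.4 × 100
= 44.9%


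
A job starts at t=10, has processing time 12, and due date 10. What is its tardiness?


Completion = start + processing = 10 + 12 = 22
Tardiness = max(0, C - d) = max(0, 22 - 10)
= max(0, 12)
= 12


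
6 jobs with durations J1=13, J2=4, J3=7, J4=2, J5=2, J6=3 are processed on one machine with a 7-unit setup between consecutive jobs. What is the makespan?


Makespan = Σ processing + (n-1) × setup
= (13 + 4 + 7 + 2 + 2 + 3) + (6-1)×7
= 31 + 35
= 66 time units


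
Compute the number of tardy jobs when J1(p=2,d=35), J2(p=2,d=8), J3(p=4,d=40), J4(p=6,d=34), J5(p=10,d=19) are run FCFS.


Completion vs due date:
  J1: C=2, d=35 → on time
  J2: C=4, d=8 → on time
  J3: C=8, d=40 → on time
  J4: C=14, d=34 → on time
  J5: C=24, d=19 → TARDY
Tardy jobs: J5
Count = 1


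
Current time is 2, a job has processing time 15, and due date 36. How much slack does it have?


Slack = due - current_time - processing
= 36 - 2 - 15
= 19


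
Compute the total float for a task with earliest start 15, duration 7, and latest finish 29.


EF = ES + duration = 15 + 7 = 22
LS = LF - duration = 29 - 7 = 22
Total Float = LF - EF = 29 - 22
(or LS - ES = 22 - 15)
= 7


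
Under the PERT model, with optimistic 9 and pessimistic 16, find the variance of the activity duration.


σ² = ((p - o) / 6)² = (p - o)² / 36
= (16 - 9)² / 36
= 7² / 36
= 49 / 36
= 1.3611


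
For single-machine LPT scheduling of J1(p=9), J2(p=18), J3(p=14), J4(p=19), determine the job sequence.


LPT: sort by longest processing time first
  J4: p=19
  J2: p=18
  J3: p=14
  J1: p=9
Order: J4 → J2 → J3 → J1


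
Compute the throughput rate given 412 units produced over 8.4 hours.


Throughput = units / time
= 412 / 8.4
= 49.0 units/hour


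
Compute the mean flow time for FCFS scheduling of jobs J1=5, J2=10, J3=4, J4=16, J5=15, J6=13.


Completion times:
  J1: completes at 5
  J2: completes at 15
  J3: completes at 19
  J4: completes at 35
  J5: completes at 50
  J6: completes at 63
Sum = 187
Average = 187/6
= 31.17


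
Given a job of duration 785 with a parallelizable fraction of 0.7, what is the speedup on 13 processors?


Amdahl's law: T_p = T × ((1-p) + p/N)
= 785 × ((1-0.7) + 0.7/13)
= 785 × (0.30 + 0.0538)
= 785 × 0.3538
= 277.77
Speedup = 785/277.77
= 2.83×


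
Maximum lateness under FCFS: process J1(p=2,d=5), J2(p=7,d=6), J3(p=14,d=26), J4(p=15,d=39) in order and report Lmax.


Lateness per job (L = C - d):
  J1: C=2, d=5, L=-3
  J2: C=9, d=6, L=3
  J3: C=23, d=26, L=-3
  J4: C=38, d=39, L=-1
Lmax = max(-3, 3, -3, -1)
= 3


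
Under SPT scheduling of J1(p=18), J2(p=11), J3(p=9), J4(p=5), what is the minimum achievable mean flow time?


SPT order: J4 → J3 → J2 → J1
Completion times:
  J4: C=5
  J3: C=14
  J2: C=25
  J1: C=43
Sum = 87, n = 4
Mean flow = 87/4
= 21.75


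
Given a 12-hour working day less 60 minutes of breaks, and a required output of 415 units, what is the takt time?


Available = 12×60 - 60 = 660 min
Takt time = 660 / 415
= 1.59 min/unit


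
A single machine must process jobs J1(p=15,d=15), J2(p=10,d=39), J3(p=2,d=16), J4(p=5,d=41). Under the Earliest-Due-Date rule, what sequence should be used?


EDD: sort by earliest due date
  J1: d=15, p=15
  J3: d=16, p=2
  J2: d=39, p=10
  J4: d=41, p=5
Order: J1 → J3 → J2 → J4


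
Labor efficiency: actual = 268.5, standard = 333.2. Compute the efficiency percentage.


Efficiency = (actual / standard) × 100
= (268.5 / 333.2) × 100
= 80.6%


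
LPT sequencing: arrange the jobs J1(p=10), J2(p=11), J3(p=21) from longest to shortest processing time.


LPT: sort by longest processing time first
  J3: p=21
  J2: p=11
  J1: p=10
Order: J3 → J2 → J1


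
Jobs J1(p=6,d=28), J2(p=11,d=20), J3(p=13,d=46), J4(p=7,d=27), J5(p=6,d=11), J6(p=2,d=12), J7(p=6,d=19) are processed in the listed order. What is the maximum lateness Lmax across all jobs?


Lateness per job (L = C - d):
  J1: C=6, d=28, L=-22
  J2: C=17, d=20, L=-3
  J3: C=30, d=46, L=-16
  J4: C=37, d=27, L=10
  J5: C=43, d=11, L=32
  J6: C=45, d=12, L=33
  J7: C=51, d=19, L=32
Lmax = max(-22, -3, -16, 10, 32, 33, 32)
= 33


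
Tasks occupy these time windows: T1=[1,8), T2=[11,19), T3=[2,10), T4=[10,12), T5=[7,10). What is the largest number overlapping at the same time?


Check each time point for overlaps:
  t=7: 3 tasks active (T1, T3, T5)
Max concurrent = 3


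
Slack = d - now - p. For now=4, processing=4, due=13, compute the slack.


Slack = due - current_time - processing
= 13 - 4 - 4
= 5


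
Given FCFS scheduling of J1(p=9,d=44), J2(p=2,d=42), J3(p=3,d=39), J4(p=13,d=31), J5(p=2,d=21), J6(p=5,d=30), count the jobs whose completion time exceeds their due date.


Completion vs due date:
  J1: C=9, d=44 → on time
  J2: C=11, d=42 → on time
  J3: C=14, d=39 → on time
  J4: C=27, d=31 → on time
  J5: C=29, d=21 → TARDY
  J6: C=34, d=30 → TARDY
Tardy jobs: J5, J6
Count = 2


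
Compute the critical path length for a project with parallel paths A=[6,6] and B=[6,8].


Path A: 6 + 6 = 12
Path B: 6 + 8 = 14
Critical path = longest = max(12, 14)
= 14 (Path B)


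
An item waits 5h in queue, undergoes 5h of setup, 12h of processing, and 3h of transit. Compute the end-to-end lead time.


Lead time = queue + setup + processing + transit
= 5 + 5 + 12 + 3
= 25 hours


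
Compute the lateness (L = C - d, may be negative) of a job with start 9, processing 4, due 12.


Completion = 9 + 4 = 13
Lateness = C - d = 13 - 12
= 1


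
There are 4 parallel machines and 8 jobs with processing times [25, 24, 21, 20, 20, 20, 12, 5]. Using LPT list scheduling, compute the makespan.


Jobs (LPT sorted): [25, 24, 21, 20, 20, 20, 12, 5]
Machines: 4
  J=25 → Machine 1 (load: 0+25=25)
  J=24 → Machine 2 (load: 0+24=24)
  J=21 → Machine 3 (load: 0+21=21)
  J=20 → Machine 4 (load: 0+20=20)
  J=20 → Machine 4 (load: 20+20=40)
  J=20 → Machine 3 (load: 21+20=41)
  J=12 → Machine 2 (load: 24+12=36)
  J=5 → Machine 1 (load: 25+5=30)
Machine loads: [30, 36, 41, 40]
Makespan = max = 41 time units


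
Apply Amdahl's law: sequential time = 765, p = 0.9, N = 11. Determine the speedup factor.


Amdahl's law: T_p = T × ((1-p) + p/N)
= 765 × ((1-0.9) + 0.9/11)
= 765 × (0.10 + 0.0818)
= 765 × 0.1818
= 139.09
Speedup = 765/139.09
= 5.50×


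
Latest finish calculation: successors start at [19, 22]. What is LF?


LF = min of all successor start times
Successors start at: [19, 22]
LF = min(19, 22)
= 19


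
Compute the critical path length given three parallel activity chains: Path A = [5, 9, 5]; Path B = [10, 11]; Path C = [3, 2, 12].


Path A: 5 + 9 + 5 = 19
Path B: 10 + 11 = 21
Path C: 3 + 2 + 12 = 17
Critical path = longest = max(19, 21, 17)
= 21 (Path B)


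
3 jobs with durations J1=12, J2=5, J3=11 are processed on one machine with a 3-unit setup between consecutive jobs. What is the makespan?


Makespan = Σ processing + (n-1) × setup
= (12 + 5 + 11) + (3-1)×3
= 28 + 6
= 34 time units


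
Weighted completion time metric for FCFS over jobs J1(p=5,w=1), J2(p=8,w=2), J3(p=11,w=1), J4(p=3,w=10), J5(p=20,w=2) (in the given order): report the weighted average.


Completion times:
  J1: C=5, w×C=1×5=5
  J2: C=13, w×C=2×13=26
  J3: C=24, w×C=1×24=24
  J4: C=27, w×C=10×27=270
  J5: C=47, w×C=2×47=94
Sum w×C = 419
Sum w = 16
Weighted avg = 419/16
= 26.19


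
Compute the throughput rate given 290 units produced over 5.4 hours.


Throughput = units / time
= 290 / 5.4
= 53.7 units/hour


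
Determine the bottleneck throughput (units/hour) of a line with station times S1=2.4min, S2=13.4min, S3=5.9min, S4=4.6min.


Bottleneck = longest station time
Station times: [2.4, 13.4, 5.9, 4.6]
Max = 13.4 min
Rate = 60 / 13.4
= 4.48 units/hour (bottleneck: 13.4min)


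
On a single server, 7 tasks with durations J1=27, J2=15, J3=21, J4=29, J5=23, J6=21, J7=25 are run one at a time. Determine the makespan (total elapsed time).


Sequential makespan: sum all processing times
= 27 + 15 + 21 + 29 + 23 + 21 + 25
= 161 time units


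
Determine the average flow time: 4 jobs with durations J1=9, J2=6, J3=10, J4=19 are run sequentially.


Completion times:
  J1: completes at 9
  J2: completes at 15
  J3: completes at 25
  J4: completes at 44
Sum = 93
Average = 93/4
= 23.25


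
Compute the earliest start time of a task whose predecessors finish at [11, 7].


ES = max of all predecessor completion times
Predecessors: [11, 7]
ES = max(11, 7)
= 11


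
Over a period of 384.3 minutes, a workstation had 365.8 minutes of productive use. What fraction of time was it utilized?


Utilization = busy / total × 100
= 365.8 / 384.3 × 100
= 95.2%


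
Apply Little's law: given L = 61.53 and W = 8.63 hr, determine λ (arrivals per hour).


Little's law: L = λW → λ = L / W
= 61.53 / 8.63
= 7.13 per hour


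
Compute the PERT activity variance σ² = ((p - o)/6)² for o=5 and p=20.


σ² = ((p - o) / 6)² = (p - o)² / 36
= (20 - 5)² / 36
= 15² / 36
= 225 / 36
= 6.2500


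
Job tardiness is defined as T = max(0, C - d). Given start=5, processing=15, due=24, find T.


Completion = start + processing = 5 + 15 = 20
Tardiness = max(0, C - d) = max(0, 20 - 24)
= max(0, -4)
= 0


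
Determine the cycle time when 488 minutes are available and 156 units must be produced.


Cycle time = available time / demand
= 488 / 156
= 3.13 min/unit


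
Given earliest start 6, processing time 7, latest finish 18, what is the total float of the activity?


EF = ES + duration = 6 + 7 = 13
LS = LF - duration = 18 - 7 = 11
Total Float = LF - EF = 18 - 13
(or LS - ES = 11 - 6)
= 5


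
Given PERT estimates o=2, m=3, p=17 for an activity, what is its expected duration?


te = (o + 4m + p) / 6
= (2 + 4×3 + 17) / 6
= (2 + 12 + 17) / 6
= 31 / 6
= 5.17


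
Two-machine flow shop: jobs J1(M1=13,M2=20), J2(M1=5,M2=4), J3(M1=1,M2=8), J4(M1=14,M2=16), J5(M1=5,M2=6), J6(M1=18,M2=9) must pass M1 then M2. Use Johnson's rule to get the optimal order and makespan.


Johnson's rule:
Group 1 (M1≤M2, sort by M1): ['J3', 'J5', 'J1', 'J4']
Group 2 (M1>M2, sort desc M2): ['J6', 'J2']
Sequence: J3 → J5 → J1 → J4 → J6 → J2
Makespan calculation:
  J3: M1 done=1, M2 done=9
  J5: M1 done=6, M2 done=15
  J1: M1 done=19, M2 done=39
  J4: M1 done=33, M2 done=55
  J6: M1 done=51, M2 done=64
  J2: M1 done=56, M2 done=68
= Sequence: J3 → J5 → J1 → J4 → J6 → J2, Makespan: 68


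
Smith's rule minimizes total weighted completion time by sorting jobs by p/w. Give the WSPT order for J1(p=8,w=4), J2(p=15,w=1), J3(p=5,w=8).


WSPT (Smith's rule): sort by p/w ascending
  J3: p/w = 5/8 = 0.625
  J1: p/w = 8/4 = 2.000
  J2: p/w = 15/1 = 15.000
Order: J3 → J1 → J2


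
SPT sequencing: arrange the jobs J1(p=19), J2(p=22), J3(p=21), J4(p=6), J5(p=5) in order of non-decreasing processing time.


SPT: sort by shortest processing time
  J5: p=5
  J4: p=6
  J1: p=19
  J3: p=21
  J2: p=22
Order: J5 → J4 → J1 → J3 → J2


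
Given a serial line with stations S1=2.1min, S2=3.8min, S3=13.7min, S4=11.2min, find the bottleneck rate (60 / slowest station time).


Bottleneck = longest station time
Station times: [2.1, 3.8, 13.7, 11.2]
Max = 13.7 min
Rate = 60 / 13.7
= 4.38 units/hour (bottleneck: 13.7min)


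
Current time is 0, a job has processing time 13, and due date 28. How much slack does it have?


Slack = due - current_time - processing
= 28 - 0 - 13
= 15


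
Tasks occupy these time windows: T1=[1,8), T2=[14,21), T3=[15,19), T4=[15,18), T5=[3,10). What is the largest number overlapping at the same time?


Check each time point for overlaps:
  t=15: 3 tasks active (T2, T3, T4)
Max concurrent = 3


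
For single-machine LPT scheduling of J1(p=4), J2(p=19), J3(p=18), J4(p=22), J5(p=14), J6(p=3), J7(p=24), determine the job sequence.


LPT: sort by longest processing time first
  J7: p=24
  J4: p=22
  J2: p=19
  J3: p=18
  J5: p=14
  J1: p=4
  J6: p=3
Order: J7 → J4 → J2 → J3 → J5 → J1 → J6


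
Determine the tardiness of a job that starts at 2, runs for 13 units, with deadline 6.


Completion = start + processing = 2 + 13 = 15
Tardiness = max(0, C - d) = max(0, 15 - 6)
= max(0, 9)
= 9


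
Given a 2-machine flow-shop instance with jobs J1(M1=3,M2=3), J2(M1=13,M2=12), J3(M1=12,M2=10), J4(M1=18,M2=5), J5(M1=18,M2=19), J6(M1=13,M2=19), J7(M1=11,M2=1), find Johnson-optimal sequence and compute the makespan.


Johnson's rule:
Group 1 (M1≤M2, sort by M1): ['J1', 'J6', 'J5']
Group 2 (M1>M2, sort desc M2): ['J2', 'J3', 'J4', 'J7']
Sequence: J1 → J6 → J5 → J2 → J3 → J4 → J7
Makespan calculation:
  J1: M1 done=3, M2 done=6
  J6: M1 done=16, M2 done=35
  J5: M1 done=34, M2 done=54
  J2: M1 done=47, M2 done=66
  J3: M1 done=59, M2 done=76
  J4: M1 done=77, M2 done=82
  J7: M1 done=88, M2 done=89
= Sequence: J1 → J6 → J5 → J2 → J3 → J4 → J7, Makespan: 89


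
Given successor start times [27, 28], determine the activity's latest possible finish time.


LF = min of all successor start times
Successors start at: [27, 28]
LF = min(27, 28)
= 27


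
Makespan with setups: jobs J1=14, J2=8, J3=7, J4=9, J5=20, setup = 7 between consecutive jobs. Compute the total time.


Makespan = Σ processing + (n-1) × setup
= (14 + 8 + 7 + 9 + 20) + (5-1)×7
= 58 + 28
= 86 time units


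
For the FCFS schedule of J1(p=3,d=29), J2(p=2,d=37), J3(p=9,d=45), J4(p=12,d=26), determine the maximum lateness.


Lateness per job (L = C - d):
  J1: C=3, d=29, L=-26
  J2: C=5, d=37, L=-32
  J3: C=14, d=45, L=-31
  J4: C=26, d=26, L=0
Lmax = max(-26, -32, -31, 0)
= 0


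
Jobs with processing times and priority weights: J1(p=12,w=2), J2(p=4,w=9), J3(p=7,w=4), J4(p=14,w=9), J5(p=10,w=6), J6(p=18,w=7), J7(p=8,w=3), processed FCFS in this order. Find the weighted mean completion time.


Completion times:
  J1: C=12, w×C=2×12=24
  J2: C=16, w×C=9×16=144
  J3: C=23, w×C=4×23=92
  J4: C=37, w×C=9×37=333
  J5: C=47, w×C=6×47=282
  J6: C=65, w×C=7×65=455
  J7: C=73, w×C=3×73=219
Sum w×C = 1549
Sum w = 40
Weighted avg = 1549/40
= 38.73


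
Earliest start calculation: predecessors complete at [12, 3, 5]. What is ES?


ES = max of all predecessor completion times
Predecessors: [12, 3, 5]
ES = max(12, 3, 5)
= 12


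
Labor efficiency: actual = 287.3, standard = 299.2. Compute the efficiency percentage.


Efficiency = (actual / standard) × 100
= (287.3 / 299.2) × 100
= 96.0%


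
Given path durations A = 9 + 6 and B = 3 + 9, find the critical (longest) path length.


Path A: 9 + 6 = 15
Path B: 3 + 9 = 12
Critical path = longest = max(15, 12)
= 15 (Path A)


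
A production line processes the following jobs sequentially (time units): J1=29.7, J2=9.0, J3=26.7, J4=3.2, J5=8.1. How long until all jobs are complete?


Sequential makespan: sum all processing times
= 29.7 + 9.0 + 26.7 + 3.2 + 8.1
= 76.7 time units


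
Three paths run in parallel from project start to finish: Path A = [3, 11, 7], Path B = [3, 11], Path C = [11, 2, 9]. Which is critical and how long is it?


Path A: 3 + 11 + 7 = 21
Path B: 3 + 11 = 14
Path C: 11 + 2 + 9 = 22
Critical path = longest = max(21, 14, 22)
= 22 (Path C)


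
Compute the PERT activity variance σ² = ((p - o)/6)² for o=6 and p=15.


σ² = ((p - o) / 6)² = (p - o)² / 36
= (15 - 6)² / 36
= 9² / 36
= 81 / 36
= 2.2500


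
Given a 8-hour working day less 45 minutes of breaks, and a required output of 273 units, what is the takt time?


Available = 8×60 - 45 = 435 min
Takt time = 435 / 273
= 1.59 min/unit


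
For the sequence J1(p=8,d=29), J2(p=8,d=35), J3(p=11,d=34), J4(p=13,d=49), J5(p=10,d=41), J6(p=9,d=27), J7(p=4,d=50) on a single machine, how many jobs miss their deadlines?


Completion vs due date:
  J1: C=8, d=29 → on time
  J2: C=16, d=35 → on time
  J3: C=27, d=34 → on time
  J4: C=40, d=49 → on time
  J5: C=50, d=41 → TARDY
  J6: C=59, d=27 → TARDY
  J7: C=63, d=50 → TARDY
Tardy jobs: J5, J6, J7
Count = 3


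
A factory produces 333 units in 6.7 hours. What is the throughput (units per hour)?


Throughput = units / time
= 333 / 6.7
= 49.7 units/hour


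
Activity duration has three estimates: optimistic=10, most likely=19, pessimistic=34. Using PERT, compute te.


te = (o + 4m + p) / 6
= (10 + 4×19 + 34) / 6
= (10 + 76 + 34) / 6
= 120 / 6
= 20.00


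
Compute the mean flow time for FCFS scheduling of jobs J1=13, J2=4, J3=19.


Completion times:
  J1: completes at 13
  J2: completes at 17
  J3: completes at 36
Sum = 66
Average = 66/3
= 22.00


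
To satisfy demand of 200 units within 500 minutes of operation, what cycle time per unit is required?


Cycle time = available time / demand
= 500 / 200
= 2.50 min/unit


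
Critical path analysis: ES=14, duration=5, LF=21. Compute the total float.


EF = ES + duration = 14 + 5 = 19
LS = LF - duration = 21 - 5 = 16
Total Float = LF - EF = 21 - 19
(or LS - ES = 16 - 14)
= 2


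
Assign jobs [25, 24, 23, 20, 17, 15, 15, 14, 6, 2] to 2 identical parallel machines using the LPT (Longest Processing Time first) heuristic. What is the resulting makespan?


Jobs (LPT sorted): [25, 24, 23, 20, 17, 15, 15, 14, 6, 2]
Machines: 2
  J=25 → Machine 1 (load: 0+25=25)
  J=24 → Machine 2 (load: 0+24=24)
  J=23 → Machine 2 (load: 24+23=47)
  J=20 → Machine 1 (load: 25+20=45)
  J=17 → Machine 1 (load: 45+17=62)
  J=15 → Machine 2 (load: 47+15=62)
  J=15 → Machine 1 (load: 62+15=77)
  J=14 → Machine 2 (load: 62+14=76)
  J=6 → Machine 2 (load: 76+6=82)
  J=2 → Machine 1 (load: 77+2=79)
Machine loads: [79, 82]
Makespan = max = 82 time units


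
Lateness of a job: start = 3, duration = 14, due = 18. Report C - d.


Completion = 3 + 14 = 17
Lateness = C - d = 17 - 18
= -1


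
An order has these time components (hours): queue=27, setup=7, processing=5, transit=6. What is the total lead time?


Lead time = queue + setup + processing + transit
= 27 + 7 + 5 + 6
= 45 hours


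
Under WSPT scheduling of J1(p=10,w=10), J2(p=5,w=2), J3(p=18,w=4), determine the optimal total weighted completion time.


WSPT order (by p/w): J1 → J2 → J3
  J1: C=10, w·C=10×10=100
  J2: C=15, w·C=2×15=30
  J3: C=33, w·C=4×33=132
Σ w·C = 262
= 262


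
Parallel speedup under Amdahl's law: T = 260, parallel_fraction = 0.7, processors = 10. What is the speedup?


Amdahl's law: T_p = T × ((1-p) + p/N)
= 260 × ((1-0.7) + 0.7/10)
= 260 × (0.30 + 0.0700)
= 260 × 0.3700
= 96.20
Speedup = 260/96.20
= 2.70×


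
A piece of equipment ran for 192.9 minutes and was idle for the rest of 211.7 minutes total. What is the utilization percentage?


Utilization = busy / total × 100
= 192.9 / 211.7 × 100
= 91.1%


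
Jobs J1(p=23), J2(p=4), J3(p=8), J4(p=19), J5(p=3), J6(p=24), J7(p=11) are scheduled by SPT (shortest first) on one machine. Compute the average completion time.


SPT order: J5 → J2 → J3 → J7 → J4 → J1 → J6
Completion times:
  J5: C=3
  J2: C=7
  J3: C=15
  J7: C=26
  J4: C=45
  J1: C=68
  J6: C=92
Sum = 256, n = 7
Mean flow = 256/7
= 36.57


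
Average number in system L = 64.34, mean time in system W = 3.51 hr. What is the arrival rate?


Little's law: L = λW → λ = L / W
= 64.34 / 3.51
= 18.33 per hour


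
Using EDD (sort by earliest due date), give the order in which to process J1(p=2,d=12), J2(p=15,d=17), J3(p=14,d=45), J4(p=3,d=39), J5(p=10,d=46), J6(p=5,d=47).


EDD: sort by earliest due date
  J1: d=12, p=2
  J2: d=17, p=15
  J4: d=39, p=3
  J3: d=45, p=14
  J5: d=46, p=10
  J6: d=47, p=5
Order: J1 → J2 → J4 → J3 → J5 → J6


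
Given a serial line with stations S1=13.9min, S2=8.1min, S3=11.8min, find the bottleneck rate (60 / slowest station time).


Bottleneck = longest station time
Station times: [13.9, 8.1, 11.8]
Max = 13.9 min
Rate = 60 / 13.9
= 4.32 units/hour (bottleneck: 13.9min)


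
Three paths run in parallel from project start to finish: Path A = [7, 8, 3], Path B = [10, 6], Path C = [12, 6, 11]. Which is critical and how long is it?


Path A: 7 + 8 + 3 = 18
Path B: 10 + 6 = 16
Path C: 12 + 6 + 11 = 29
Critical path = longest = max(18, 16, 29)
= 29 (Path C)


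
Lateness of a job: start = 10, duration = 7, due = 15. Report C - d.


Completion = 10 + 7 = 17
Lateness = C - d = 17 - 15
= 2


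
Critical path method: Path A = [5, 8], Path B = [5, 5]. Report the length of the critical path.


Path A: 5 + 8 = 13
Path B: 5 + 5 = 10
Critical path = longest = max(13, 10)
= 13 (Path A)


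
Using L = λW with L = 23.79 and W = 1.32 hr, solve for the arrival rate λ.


Little's law: L = λW → λ = L / W
= 23.79 / 1.32
= 18.02 per hour


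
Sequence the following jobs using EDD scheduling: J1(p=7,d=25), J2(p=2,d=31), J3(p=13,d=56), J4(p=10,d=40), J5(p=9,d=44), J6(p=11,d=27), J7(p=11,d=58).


EDD: sort by earliest due date
  J1: d=25, p=7
  J6: d=27, p=11
  J2: d=31, p=2
  J4: d=40, p=10
  J5: d=44, p=9
  J3: d=56, p=13
  J7: d=58, p=11
Order: J1 → J6 → J2 → J4 → J5 → J3 → J7


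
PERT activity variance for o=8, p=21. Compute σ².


σ² = ((p - o) / 6)² = (p - o)² / 36
= (21 - 8)² / 36
= 13² / 36
= 169 / 36
= 4.6944


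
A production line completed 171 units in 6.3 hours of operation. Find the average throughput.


Throughput = units / time
= 171 / 6.3
= 27.1 units/hour


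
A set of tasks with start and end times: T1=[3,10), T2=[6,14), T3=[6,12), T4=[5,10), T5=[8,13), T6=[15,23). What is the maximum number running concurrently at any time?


Check each time point for overlaps:
  t=8: 5 tasks active (T1, T2, T3, T4, T5)
Max concurrent = 5


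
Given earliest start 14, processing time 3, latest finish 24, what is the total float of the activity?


EF = ES + duration = 14 + 3 = 17
LS = LF - duration = 24 - 3 = 21
Total Float = LF - EF = 24 - 17
(or LS - ES = 21 - 14)
= 7


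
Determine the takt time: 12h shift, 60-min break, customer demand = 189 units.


Available = 12×60 - 60 = 660 min
Takt time = 660 / 189
= 3.49 min/unit


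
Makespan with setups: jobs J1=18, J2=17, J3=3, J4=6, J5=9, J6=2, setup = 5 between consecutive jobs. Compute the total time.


Makespan = Σ processing + (n-1) × setup
= (18 + 17 + 3 + 6 + 9 + 2) + (6-1)×5
= 55 + 25
= 80 time units


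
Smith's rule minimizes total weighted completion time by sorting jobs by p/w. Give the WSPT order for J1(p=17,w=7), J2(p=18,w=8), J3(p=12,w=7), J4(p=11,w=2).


WSPT (Smith's rule): sort by p/w ascending
  J3: p/w = 12/7 = 1.714
  J2: p/w = 18/8 = 2.250
  J1: p/w = 17/7 = 2.429
  J4: p/w = 11/2 = 5.500
Order: J3 → J2 → J1 → J4


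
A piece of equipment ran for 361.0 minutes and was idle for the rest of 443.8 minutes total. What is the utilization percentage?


Utilization = busy / total × 100
= 361.0 / 443.8 × 100
= 81.3%


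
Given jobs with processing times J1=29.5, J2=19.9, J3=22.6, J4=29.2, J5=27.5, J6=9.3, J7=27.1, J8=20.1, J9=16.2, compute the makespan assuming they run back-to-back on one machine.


Sequential makespan: sum all processing times
= 29.5 + 19.9 + 22.6 + 29.2 + 27.5 + 9.3 + 27.1 + 20.1 + 16.2
= 201.4 time units


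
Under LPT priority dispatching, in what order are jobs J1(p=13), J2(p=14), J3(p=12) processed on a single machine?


LPT: sort by longest processing time first
  J2: p=14
  J1: p=13
  J3: p=12
Order: J2 → J1 → J3


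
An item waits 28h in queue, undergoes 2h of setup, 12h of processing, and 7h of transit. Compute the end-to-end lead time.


Lead time = queue + setup + processing + transit
= 28 + 2 + 12 + 7
= 49 hours


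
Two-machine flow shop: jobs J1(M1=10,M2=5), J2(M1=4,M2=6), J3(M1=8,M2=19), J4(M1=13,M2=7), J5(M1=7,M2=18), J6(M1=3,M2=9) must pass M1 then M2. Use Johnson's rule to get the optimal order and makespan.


Johnson's rule:
Group 1 (M1≤M2, sort by M1): ['J6', 'J2', 'J5', 'J3']
Group 2 (M1>M2, sort desc M2): ['J4', 'J1']
Sequence: J6 → J2 → J5 → J3 → J4 → J1
Makespan calculation:
  J6: M1 done=3, M2 done=12
  J2: M1 done=7, M2 done=18
  J5: M1 done=14, M2 done=36
  J3: M1 done=22, M2 done=55
  J4: M1 done=35, M2 done=62
  J1: M1 done=45, M2 done=67
= Sequence: J6 → J2 → J5 → J3 → J4 → J1, Makespan: 67


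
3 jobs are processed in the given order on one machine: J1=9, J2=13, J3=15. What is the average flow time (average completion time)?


Completion times:
  J1: completes at 9
  J2: completes at 22
  J3: completes at 37
Sum = 68
Average = 68/3
= 22.67


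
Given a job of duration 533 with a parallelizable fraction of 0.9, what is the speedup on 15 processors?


Amdahl's law: T_p = T × ((1-p) + p/N)
= 533 × ((1-0.9) + 0.9/15)
= 533 × (0.10 + 0.0600)
= 533 × 0.1600
= 85.28
Speedup = 533/85.28
= 6.25×


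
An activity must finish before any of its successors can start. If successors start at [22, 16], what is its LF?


LF = min of all successor start times
Successors start at: [22, 16]
LF = min(22, 16)
= 16


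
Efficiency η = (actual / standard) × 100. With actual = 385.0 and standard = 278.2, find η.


Efficiency = (actual / standard) × 100
= (385.0 / 278.2) × 100
= 138.4%


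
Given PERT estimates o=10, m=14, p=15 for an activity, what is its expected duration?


te = (o + 4m + p) / 6
= (10 + 4×14 + 15) / 6
= (10 + 56 + 15) / 6
= 81 / 6
= 13.50


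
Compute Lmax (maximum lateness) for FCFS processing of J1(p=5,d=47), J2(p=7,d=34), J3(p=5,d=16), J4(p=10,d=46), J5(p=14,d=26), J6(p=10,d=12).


Lateness per job (L = C - d):
  J1: C=5, d=47, L=-42
  J2: C=12, d=34, L=-22
  J3: C=17, d=16, L=1
  J4: C=27, d=46, L=-19
  J5: C=41, d=26, L=15
  J6: C=51, d=12, L=39
Lmax = max(-42, -22, 1, -19, 15, 39)
= 39


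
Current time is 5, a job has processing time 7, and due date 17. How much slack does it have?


Slack = due - current_time - processing
= 17 - 5 - 7
= 5


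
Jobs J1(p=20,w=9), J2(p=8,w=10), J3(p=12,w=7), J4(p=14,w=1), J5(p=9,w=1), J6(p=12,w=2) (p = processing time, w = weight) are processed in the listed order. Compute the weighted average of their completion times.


Completion times:
  J1: C=20, w×C=9×20=180
  J2: C=28, w×C=10×28=280
  J3: C=40, w×C=7×40=280
  J4: C=54, w×C=1×54=54
  J5: C=63, w×C=1×63=63
  J6: C=75, w×C=2×75=150
Sum w×C = 1007
Sum w = 30
Weighted avg = 1007/30
= 33.57


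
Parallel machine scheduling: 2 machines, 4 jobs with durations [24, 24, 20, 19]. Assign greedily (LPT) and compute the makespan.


Jobs (LPT sorted): [24, 24, 20, 19]
Machines: 2
  J=24 → Machine 1 (load: 0+24=24)
  J=24 → Machine 2 (load: 0+24=24)
  J=20 → Machine 1 (load: 24+20=44)
  J=19 → Machine 2 (load: 24+19=43)
Machine loads: [44, 43]
Makespan = max = 44 time units


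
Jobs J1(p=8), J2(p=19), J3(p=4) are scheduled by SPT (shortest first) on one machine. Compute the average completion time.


SPT order: J3 → J1 → J2
Completion times:
  J3: C=4
  J1: C=12
  J2: C=31
Sum = 47, n = 3
Mean flow = 47/3
= 15.67


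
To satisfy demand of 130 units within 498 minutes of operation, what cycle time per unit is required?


Cycle time = available time / demand
= 498 / 130
= 3.83 min/unit


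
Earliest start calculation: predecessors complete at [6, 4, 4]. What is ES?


ES = max of all predecessor completion times
Predecessors: [6, 4, 4]
ES = max(6, 4, 4)
= 6


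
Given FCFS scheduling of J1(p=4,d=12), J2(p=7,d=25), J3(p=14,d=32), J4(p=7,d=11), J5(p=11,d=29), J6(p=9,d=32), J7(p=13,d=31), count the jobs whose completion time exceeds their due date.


Completion vs due date:
  J1: C=4, d=12 → on time
  J2: C=11, d=25 → on time
  J3: C=25, d=32 → on time
  J4: C=32, d=11 → TARDY
  J5: C=43, d=29 → TARDY
  J6: C=52, d=32 → TARDY
  J7: C=65, d=31 → TARDY
Tardy jobs: J4, J5, J6, J7
Count = 4


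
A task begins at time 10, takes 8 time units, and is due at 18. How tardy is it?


Completion = start + processing = 10 + 8 = 18
Tardiness = max(0, C - d) = max(0, 18 - 18)
= max(0, 0)
= 0


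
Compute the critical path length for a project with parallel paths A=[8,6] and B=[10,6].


Path A: 8 + 6 = 14
Path B: 10 + 6 = 16
Critical path = longest = max(14, 16)
= 16 (Path B)


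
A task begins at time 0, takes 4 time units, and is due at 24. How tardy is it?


Completion = start + processing = 0 + 4 = 4
Tardiness = max(0, C - d) = max(0, 4 - 24)
= max(0, -20)
= 0


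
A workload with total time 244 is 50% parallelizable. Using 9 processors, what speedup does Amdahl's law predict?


Amdahl's law: T_p = T × ((1-p) + p/N)
= 244 × ((1-0.5) + 0.5/9)
= 244 × (0.50 + 0.0556)
= 244 × 0.5556
= 135.56
Speedup = 244/135.56
= 1.80×


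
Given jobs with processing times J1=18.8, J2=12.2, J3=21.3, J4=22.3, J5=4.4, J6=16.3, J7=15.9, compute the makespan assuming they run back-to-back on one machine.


Sequential makespan: sum all processing times
= 18.8 + 12.2 + 21.3 + 22.3 + 4.4 + 16.3 + 15.9
= 111.2 time units


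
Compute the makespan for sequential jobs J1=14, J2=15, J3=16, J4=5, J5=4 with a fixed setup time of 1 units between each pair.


Makespan = Σ processing + (n-1) × setup
= (14 + 15 + 16 + 5 + 4) + (5-1)×1
= 54 + 4
= 58 time units


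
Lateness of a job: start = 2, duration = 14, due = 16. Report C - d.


Completion = 2 + 14 = 16
Lateness = C - d = 16 - 16
= 0


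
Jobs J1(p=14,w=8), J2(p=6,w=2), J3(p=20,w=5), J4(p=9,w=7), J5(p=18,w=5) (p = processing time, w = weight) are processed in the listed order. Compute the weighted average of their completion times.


Completion times:
  J1: C=14, w×C=8×14=112
  J2: C=20, w×C=2×20=40
  J3: C=40, w×C=5×40=200
  J4: C=49, w×C=7×49=343
  J5: C=67, w×C=5×67=335
Sum w×C = 1030
Sum w = 27
Weighted avg = 1030/27
= 38.15


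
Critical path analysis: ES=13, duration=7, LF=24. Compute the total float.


EF = ES + duration = 13 + 7 = 20
LS = LF - duration = 24 - 7 = 17
Total Float = LF - EF = 24 - 20
(or LS - ES = 17 - 13)
= 4


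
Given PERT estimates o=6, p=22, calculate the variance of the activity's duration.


σ² = ((p - o) / 6)² = (p - o)² / 36
= (22 - 6)² / 36
= 16² / 36
= 256 / 36
= 7.1111


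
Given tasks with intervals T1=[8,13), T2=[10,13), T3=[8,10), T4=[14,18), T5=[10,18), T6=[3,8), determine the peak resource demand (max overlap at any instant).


Check each time point for overlaps:
  t=10: 3 tasks active (T1, T2, T5)
Max concurrent = 3


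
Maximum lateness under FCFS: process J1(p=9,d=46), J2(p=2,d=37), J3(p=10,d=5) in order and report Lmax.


Lateness per job (L = C - d):
  J1: C=9, d=46, L=-37
  J2: C=11, d=37, L=-26
  J3: C=21, d=5, L=16
Lmax = max(-37, -26, 16)
= 16


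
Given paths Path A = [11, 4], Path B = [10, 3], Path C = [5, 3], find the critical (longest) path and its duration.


Path A: 11 + 4 = 15
Path B: 10 + 3 = 13
Path C: 5 + 3 = 8
Critical path = longest = max(15, 13, 8)
= 15 (Path A)


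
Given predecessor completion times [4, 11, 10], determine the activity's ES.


ES = max of all predecessor completion times
Predecessors: [4, 11, 10]
ES = max(4, 11, 10)
= 11


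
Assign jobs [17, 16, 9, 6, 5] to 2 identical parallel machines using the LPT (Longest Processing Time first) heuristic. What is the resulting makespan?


Jobs (LPT sorted): [17, 16, 9, 6, 5]
Machines: 2
  J=17 → Machine 1 (load: 0+17=17)
  J=16 → Machine 2 (load: 0+16=16)
  J=9 → Machine 2 (load: 16+9=25)
  J=6 → Machine 1 (load: 17+6=23)
  J=5 → Machine 1 (load: 23+5=28)
Machine loads: [28, 25]
Makespan = max = 28 time units


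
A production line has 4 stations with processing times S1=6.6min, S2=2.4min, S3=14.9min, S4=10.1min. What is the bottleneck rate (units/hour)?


Bottleneck = longest station time
Station times: [6.6, 2.4, 14.9, 10.1]
Max = 14.9 min
Rate = 60 / 14.9
= 4.03 units/hour (bottleneck: 14.9min)


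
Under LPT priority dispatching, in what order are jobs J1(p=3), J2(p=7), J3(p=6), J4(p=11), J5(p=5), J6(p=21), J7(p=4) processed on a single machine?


LPT: sort by longest processing time first
  J6: p=21
  J4: p=11
  J2: p=7
  J3: p=6
  J5: p=5
  J7: p=4
  J1: p=3
Order: J6 → J4 → J2 → J3 → J5 → J7 → J1


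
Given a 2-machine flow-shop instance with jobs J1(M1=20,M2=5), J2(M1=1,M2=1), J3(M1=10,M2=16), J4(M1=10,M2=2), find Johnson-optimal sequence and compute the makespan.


Johnson's rule:
Group 1 (M1≤M2, sort by M1): ['J2', 'J3']
Group 2 (M1>M2, sort desc M2): ['J1', 'J4']
Sequence: J2 → J3 → J1 → J4
Makespan calculation:
  J2: M1 done=1, M2 done=2
  J3: M1 done=11, M2 done=27
  J1: M1 done=31, M2 done=36
  J4: M1 done=41, M2 done=43
= Sequence: J2 → J3 → J1 → J4, Makespan: 43
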